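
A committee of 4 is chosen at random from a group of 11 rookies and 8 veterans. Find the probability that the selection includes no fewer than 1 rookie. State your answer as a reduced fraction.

1903/1938

Total selections: C(19,4) = 3876.
Favorable selections (no fewer than 1 rookie): C(11,1)·C(8,3) + C(11,2)·C(8,2) + C(11,3)·C(8,1) + C(11,4)·C(8,0) = 616 + 1540 + 1320 + 330 = 3806.
Probability = 3806/3876 = 1903/1938.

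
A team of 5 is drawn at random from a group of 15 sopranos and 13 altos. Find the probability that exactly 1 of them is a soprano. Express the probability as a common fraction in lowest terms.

55/504

The sample space is all 5-subsets of the 28: C(28,5) = 98280.
Selections with exactly 1 soprano: choose 1 of the 15 sopranos and 4 of the 13 altos, C(15,1)·C(13,4) = 15·715 = 10725.
Probability = 10725/98280 = 55/504.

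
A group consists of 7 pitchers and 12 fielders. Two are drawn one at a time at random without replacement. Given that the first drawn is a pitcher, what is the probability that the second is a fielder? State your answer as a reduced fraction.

After removing one pitcher, 18 remain: 6 pitchers and 12 fielders.
So the probability the next is a fielder is 12/18 = 2/3.

2/3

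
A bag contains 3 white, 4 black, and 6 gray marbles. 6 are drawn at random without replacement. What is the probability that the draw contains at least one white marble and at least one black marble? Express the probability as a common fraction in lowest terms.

1423/1716

There are C(13,6) = 1716 possible draws.
By inclusion-exclusion on the complements, draws missing all white or all black: C(10,6) + C(9,6) − C(6,6) = 210 + 84 − 1 = 293.
So draws with at least one of each: 1716 − 293 = 1423, probability 1423/1716.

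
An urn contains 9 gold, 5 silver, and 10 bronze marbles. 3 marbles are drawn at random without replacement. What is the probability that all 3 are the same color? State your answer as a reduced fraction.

There are C(24,3) = 2024 ways to draw 3 marbles.
All same color: C(9,3) + C(5,3) + C(10,3) = 84 + 10 + 120 = 214.
Probability = 214/2024 = 107/1012.

107/1012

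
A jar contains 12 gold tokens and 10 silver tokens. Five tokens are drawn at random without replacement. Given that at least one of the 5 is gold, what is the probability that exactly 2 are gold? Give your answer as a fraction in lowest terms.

Work in counts. Selections with at least one gold: C(22,5) − C(10,5) = 26334 − 252 = 26082.
Of those, selections where exactly 2 are gold: C(12,2)·C(10,3) = 66·120 = 7920.
Conditional probability = 7920/26082 = 440/1449.

440/1449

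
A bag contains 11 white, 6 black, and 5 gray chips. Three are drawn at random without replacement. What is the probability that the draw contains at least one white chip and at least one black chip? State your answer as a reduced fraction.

15/28

There are C(22,3) = 1540 possible draws.
By inclusion-exclusion on the complements, draws missing all white or all black: C(11,3) + C(16,3) − C(5,3) = 165 + 560 − 10 = 715.
So draws with at least one of each: 1540 − 715 = 825, probability 825/1540 = 15/28.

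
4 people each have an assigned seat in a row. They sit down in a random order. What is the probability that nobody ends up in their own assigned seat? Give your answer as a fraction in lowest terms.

3/8

There are 4! = 24 seatings.
By inclusion-exclusion, seatings with no fixed points: C(4,0)·4! − C(4,1)·3! + C(4,2)·2! − C(4,3)·1! + C(4,4)·0! = 9.
Probability = 9/24 = 3/8.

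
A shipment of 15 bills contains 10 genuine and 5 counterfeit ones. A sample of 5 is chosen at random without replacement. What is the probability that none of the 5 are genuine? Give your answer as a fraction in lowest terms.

There are C(15,5) = 3003 possible selections.
Selections with no genuine (all counterfeit): C(5,5) = 1.
Probability = 1/3003.

1/3003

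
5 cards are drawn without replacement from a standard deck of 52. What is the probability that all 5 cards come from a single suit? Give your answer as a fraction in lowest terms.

33/16660

There are C(52,5) = 2598960 possible 5-card hands.
Hands of one suit: 4 suits × C(13,5) = 4·1287 = 5148.
Probability = 5148/2598960 = 33/16660.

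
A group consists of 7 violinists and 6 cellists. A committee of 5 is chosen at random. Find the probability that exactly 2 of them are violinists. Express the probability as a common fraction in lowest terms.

140/429

There are C(13,5) = 1287 ways to choose 5 from 13.
Selections with exactly 2 violinists: choose 2 of the 7 violinists and 3 of the 6 cellists, C(7,2)·C(6,3) = 21·20 = 420.
Probability = 420/1287 = 140/429.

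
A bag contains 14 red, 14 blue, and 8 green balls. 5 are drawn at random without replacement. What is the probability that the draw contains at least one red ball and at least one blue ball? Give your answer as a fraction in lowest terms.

11585/13464

There are C(36,5) = 376992 possible draws.
By inclusion-exclusion on the complements, draws missing all red or all blue: C(22,5) + C(22,5) − C(8,5) = 26334 + 26334 − 56 = 52612.
So draws with at least one of each: 376992 − 52612 = 324380, probability 324380/376992 = 11585/13464.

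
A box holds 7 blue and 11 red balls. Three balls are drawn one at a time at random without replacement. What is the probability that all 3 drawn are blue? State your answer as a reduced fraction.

Multiply the conditional probabilities at each draw: 7/18 · 6/17 · 5/16 = 210/4896 = 35/816.

35/816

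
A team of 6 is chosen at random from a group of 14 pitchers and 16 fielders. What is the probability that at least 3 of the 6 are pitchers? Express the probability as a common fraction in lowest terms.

Total selections: C(30,6) = 593775.
Count the complement (fewer than 3 pitchers): C(14,0)·C(16,6) + C(14,1)·C(16,5) + C(14,2)·C(16,4) = 8008 + 61152 + 165620 = 234780.
Probability = 1 − 234780/593775 = 358995/593775 = 263/435.

263/435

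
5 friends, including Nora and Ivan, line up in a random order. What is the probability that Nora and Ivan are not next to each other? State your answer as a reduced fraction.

There are 5! = 120 arrangements.
Arrangements with Nora and Ivan adjacent: 2·4! = 48.
So not adjacent: 120 − 48 = 72, probability 72/120 = 3/5.

3/5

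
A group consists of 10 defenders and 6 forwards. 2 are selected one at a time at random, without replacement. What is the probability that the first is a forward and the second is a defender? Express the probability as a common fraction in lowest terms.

1/4

Multiply the conditional probabilities at each draw: 6/16 · 10/15 = 60/240 = 1/4.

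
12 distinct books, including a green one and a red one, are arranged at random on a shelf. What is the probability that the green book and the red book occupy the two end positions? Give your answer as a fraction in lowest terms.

1/66

There are 12! = 479001600 arrangements.
Place the green book and the red book at the ends in 2 ways, arrange the remaining 10 in 10! = 3628800 ways: 2·3628800 = 7257600.
Probability = 7257600/479001600 = 1/66.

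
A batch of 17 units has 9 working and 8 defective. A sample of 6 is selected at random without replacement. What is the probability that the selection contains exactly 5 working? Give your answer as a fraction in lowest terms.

The sample space is all 6-subsets of the 17: C(17,6) = 12376.
Selections with exactly 5 working: choose 5 of the 9 working and 1 of the 8 defective, C(9,5)·C(8,1) = 126·8 = 1008.
Probability = 1008/12376 = 18/221.

18/221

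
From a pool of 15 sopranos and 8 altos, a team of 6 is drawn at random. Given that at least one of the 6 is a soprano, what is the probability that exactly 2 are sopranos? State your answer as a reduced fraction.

Work in counts. Selections with at least one soprano: C(23,6) − C(8,6) = 100947 − 28 = 100919.
Of those, selections where exactly 2 are sopranos: C(15,2)·C(8,4) = 105·70 = 7350.
Conditional probability = 7350/100919 = 1050/14417.

1050/14417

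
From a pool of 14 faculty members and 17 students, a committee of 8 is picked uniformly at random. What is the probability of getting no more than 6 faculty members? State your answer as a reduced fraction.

There are C(31,8) = 7888725 ways to choose the 8.
Favorable selections (no more than 6 faculty members): C(14,0)·C(17,8) + C(14,1)·C(17,7) + C(14,2)·C(17,6) + C(14,3)·C(17,5) + C(14,4)·C(17,4) + C(14,5)·C(17,3) + C(14,6)·C(17,2) = 24310 + 272272 + 1126216 + 2252432 + 2382380 + 1361360 + 408408 = 7827378.
Probability = 7827378/7888725 = 200702/202275.

200702/202275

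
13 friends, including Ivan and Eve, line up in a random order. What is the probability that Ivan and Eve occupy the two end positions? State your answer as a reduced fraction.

1/78

There are 13! = 6227020800 arrangements.
Place Ivan and Eve at the ends in 2 ways, arrange the remaining 11 in 11! = 39916800 ways: 2·39916800 = 79833600.
Probability = 79833600/6227020800 = 1/78.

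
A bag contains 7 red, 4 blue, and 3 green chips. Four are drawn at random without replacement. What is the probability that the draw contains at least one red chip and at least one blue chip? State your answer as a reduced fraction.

108/143

There are C(14,4) = 1001 possible draws.
By inclusion-exclusion on the complements, draws missing all red or all blue: C(7,4) + C(10,4) − C(3,4) = 35 + 210 − 0 = 245.
So draws with at least one of each: 1001 − 245 = 756, probability 756/1001 = 108/143.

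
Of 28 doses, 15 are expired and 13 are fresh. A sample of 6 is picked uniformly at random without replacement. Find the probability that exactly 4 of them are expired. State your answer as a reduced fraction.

13/46

The sample space is all 6-subsets of the 28: C(28,6) = 376740.
Selections with exactly 4 expired: choose 4 of the 15 expired and 2 of the 13 fresh, C(15,4)·C(13,2) = 1365·78 = 106470.
Probability = 106470/376740 = 13/46.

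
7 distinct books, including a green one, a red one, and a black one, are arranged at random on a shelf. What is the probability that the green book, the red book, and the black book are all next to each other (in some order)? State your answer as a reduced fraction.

There are 7! = 5040 arrangements.
Treat the three as one block: 5! placements × 3! orders within the block = 120·6 = 720.
Probability = 720/5040 = 1/7.

1/7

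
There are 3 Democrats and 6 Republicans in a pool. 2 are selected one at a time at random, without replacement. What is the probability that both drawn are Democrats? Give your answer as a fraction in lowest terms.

Multiply the conditional probabilities at each draw: 3/9 · 2/8 = 6/72 = 1/12.

1/12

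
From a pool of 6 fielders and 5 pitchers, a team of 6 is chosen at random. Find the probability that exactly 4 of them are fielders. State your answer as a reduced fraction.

25/77

Total number of selections: C(11,6) = 462.
Selections with exactly 4 fielders: choose 4 of the 6 fielders and 2 of the 5 pitchers, C(6,4)·C(5,2) = 15·10 = 150.
Probability = 150/462 = 25/77.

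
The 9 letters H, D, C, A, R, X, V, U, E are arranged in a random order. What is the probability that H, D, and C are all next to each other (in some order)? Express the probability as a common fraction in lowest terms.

1/12

There are 9! = 362880 arrangements.
Treat the three as one block: 7! placements × 3! orders within the block = 5040·6 = 30240.
Probability = 30240/362880 = 1/12.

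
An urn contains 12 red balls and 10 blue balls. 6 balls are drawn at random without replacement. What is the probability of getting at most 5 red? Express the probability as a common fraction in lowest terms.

319/323

There are C(22,6) = 74613 ways to choose the 6.
Favorable selections (at most 5 red): C(12,0)·C(10,6) + C(12,1)·C(10,5) + C(12,2)·C(10,4) + C(12,3)·C(10,3) + C(12,4)·C(10,2) + C(12,5)·C(10,1) = 210 + 3024 + 13860 + 26400 + 22275 + 7920 = 73689.
Probability = 73689/74613 = 319/323.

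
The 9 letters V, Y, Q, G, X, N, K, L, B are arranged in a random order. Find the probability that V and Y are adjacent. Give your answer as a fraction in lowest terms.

There are 9! = 362880 arrangements.
Treat V and Y as a block: 8! arrangements of the blocks × 2 orders within the block = 2·40320 = 80640.
Probability = 80640/362880 = 2/9.

2/9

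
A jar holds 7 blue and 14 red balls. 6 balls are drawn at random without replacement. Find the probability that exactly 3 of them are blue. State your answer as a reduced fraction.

Total number of selections: C(21,6) = 54264.
Selections with exactly 3 blue: choose 3 of the 7 blue and 3 of the 14 red, C(7,3)·C(14,3) = 35·364 = 12740.
Probability = 12740/54264 = 455/1938.

455/1938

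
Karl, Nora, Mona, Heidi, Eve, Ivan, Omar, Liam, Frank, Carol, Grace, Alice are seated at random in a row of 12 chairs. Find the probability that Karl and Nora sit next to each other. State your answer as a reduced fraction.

1/6

There are 12! = 479001600 arrangements.
Treat Karl and Nora as a block: 11! arrangements of the blocks × 2 orders within the block = 2·39916800 = 79833600.
Probability = 79833600/479001600 = 1/6.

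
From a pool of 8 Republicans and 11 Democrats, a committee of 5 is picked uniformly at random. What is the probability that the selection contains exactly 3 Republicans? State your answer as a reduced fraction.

The sample space is all 5-subsets of the 19: C(19,5) = 11628.
Selections with exactly 3 Republicans: choose 3 of the 8 Republicans and 2 of the 11 Democrats, C(8,3)·C(11,2) = 56·55 = 3080.
Probability = 3080/11628 = 770/2907.

770/2907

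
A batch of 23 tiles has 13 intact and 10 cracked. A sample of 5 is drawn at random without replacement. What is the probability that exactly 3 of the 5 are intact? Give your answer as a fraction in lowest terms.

1170/3059

The sample space is all 5-subsets of the 23: C(23,5) = 33649.
Selections with exactly 3 intact: choose 3 of the 13 intact and 2 of the 10 cracked, C(13,3)·C(10,2) = 286·45 = 12870.
Probability = 12870/33649 = 1170/3059.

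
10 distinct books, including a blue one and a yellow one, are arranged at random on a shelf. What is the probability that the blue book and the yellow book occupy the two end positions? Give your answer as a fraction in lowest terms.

1/45

There are 10! = 3628800 arrangements.
Place the blue book and the yellow book at the ends in 2 ways, arrange the remaining 8 in 8! = 40320 ways: 2·40320 = 80640.
Probability = 80640/3628800 = 1/45.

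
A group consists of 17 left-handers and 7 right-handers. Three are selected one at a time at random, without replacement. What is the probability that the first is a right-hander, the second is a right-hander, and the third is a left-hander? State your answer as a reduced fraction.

Multiply the conditional probabilities at each draw: 7/24 · 6/23 · 17/22 = 714/12144 = 119/2024.

119/2024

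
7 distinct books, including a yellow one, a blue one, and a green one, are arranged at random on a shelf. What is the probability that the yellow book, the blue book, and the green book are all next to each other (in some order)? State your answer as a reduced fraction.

There are 7! = 5040 arrangements.
Treat the three as one block: 5! placements × 3! orders within the block = 120·6 = 720.
Probability = 720/5040 = 1/7.

1/7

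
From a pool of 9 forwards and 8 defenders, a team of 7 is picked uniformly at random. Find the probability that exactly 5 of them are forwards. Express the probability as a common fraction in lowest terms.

441/2431

There are C(17,7) = 19448 ways to choose 7 from 17.
Selections with exactly 5 forwards: choose 5 of the 9 forwards and 2 of the 8 defenders, C(9,5)·C(8,2) = 126·28 = 3528.
Probability = 3528/19448 = 441/2431.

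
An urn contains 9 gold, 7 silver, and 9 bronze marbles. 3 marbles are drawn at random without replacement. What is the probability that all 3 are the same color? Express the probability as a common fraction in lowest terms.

There are C(25,3) = 2300 ways to draw 3 marbles.
All same color: C(9,3) + C(7,3) + C(9,3) = 84 + 35 + 84 = 203.
Probability = 203/2300.

203/2300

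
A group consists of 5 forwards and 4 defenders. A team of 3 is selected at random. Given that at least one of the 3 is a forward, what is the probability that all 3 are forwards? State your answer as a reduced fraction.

1/8

Work in counts. Selections with at least one forward: C(9,3) − C(4,3) = 84 − 4 = 80.
Of those, selections where all 3 are forwards: C(5,3) = 10.
Conditional probability = 10/80 = 1/8.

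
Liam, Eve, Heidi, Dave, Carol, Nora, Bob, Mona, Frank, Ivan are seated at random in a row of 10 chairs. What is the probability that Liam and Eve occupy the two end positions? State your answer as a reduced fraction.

There are 10! = 3628800 arrangements.
Place Liam and Eve at the ends in 2 ways, arrange the remaining 8 in 8! = 40320 ways: 2·40320 = 80640.
Probability = 80640/3628800 = 1/45.

1/45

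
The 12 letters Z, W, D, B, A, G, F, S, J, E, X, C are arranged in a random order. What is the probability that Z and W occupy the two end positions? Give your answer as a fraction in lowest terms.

1/66

There are 12! = 479001600 arrangements.
Place Z and W at the ends in 2 ways, arrange the remaining 10 in 10! = 3628800 ways: 2·3628800 = 7257600.
Probability = 7257600/479001600 = 1/66.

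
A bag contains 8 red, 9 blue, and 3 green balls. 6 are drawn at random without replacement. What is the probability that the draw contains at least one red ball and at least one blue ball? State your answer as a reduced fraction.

There are C(20,6) = 38760 possible draws.
By inclusion-exclusion on the complements, draws missing all red or all blue: C(12,6) + C(11,6) − C(3,6) = 924 + 462 − 0 = 1386.
So draws with at least one of each: 38760 − 1386 = 37374, probability 37374/38760 = 6229/6460.

6229/6460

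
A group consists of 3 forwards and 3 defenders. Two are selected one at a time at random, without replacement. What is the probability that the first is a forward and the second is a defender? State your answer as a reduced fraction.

Multiply the conditional probabilities at each draw: 3/6 · 3/5 = 9/30 = 3/10.

3/10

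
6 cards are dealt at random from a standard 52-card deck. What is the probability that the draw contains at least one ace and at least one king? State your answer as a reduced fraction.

718637/5089630

There are C(52,6) = 20358520 possible draws.
By inclusion-exclusion on the complements, draws missing all aces or all kings: C(48,6) + C(48,6) − C(44,6) = 12271512 + 12271512 − 7059052 = 17483972.
So draws with at least one of each: 20358520 − 17483972 = 2874548, probability 2874548/20358520 = 718637/5089630.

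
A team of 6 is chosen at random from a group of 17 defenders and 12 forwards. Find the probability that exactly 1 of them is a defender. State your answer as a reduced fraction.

374/13195

The sample space is all 6-subsets of the 29: C(29,6) = 475020.
Selections with exactly 1 defender: choose 1 of the 17 defenders and 5 of the 12 forwards, C(17,1)·C(12,5) = 17·792 = 13464.
Probability = 13464/475020 = 374/13195.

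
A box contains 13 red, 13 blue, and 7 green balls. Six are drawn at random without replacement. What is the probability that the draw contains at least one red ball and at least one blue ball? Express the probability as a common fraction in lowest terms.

There are C(33,6) = 1107568 possible draws.
By inclusion-exclusion on the complements, draws missing all red or all blue: C(20,6) + C(20,6) − C(7,6) = 38760 + 38760 − 7 = 77513.
So draws with at least one of each: 1107568 − 77513 = 1030055, probability 1030055/1107568.

1030055/1107568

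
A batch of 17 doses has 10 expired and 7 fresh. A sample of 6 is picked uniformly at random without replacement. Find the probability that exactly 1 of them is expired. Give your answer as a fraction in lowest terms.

15/884

The sample space is all 6-subsets of the 17: C(17,6) = 12376.
Selections with exactly 1 expired: choose 1 of the 10 expired and 5 of the 7 fresh, C(10,1)·C(7,5) = 10·21 = 210.
Probability = 210/12376 = 15/884.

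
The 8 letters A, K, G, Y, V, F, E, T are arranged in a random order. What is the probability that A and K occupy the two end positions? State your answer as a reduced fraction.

There are 8! = 40320 arrangements.
Place A and K at the ends in 2 ways, arrange the remaining 6 in 6! = 720 ways: 2·720 = 1440.
Probability = 1440/40320 = 1/28.

1/28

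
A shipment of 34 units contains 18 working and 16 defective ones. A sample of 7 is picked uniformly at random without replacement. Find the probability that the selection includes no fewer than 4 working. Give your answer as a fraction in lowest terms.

11289/19778

There are C(34,7) = 5379616 ways to choose the 7.
Favorable selections (no fewer than 4 working): C(18,4)·C(16,3) + C(18,5)·C(16,2) + C(18,6)·C(16,1) + C(18,7)·C(16,0) = 1713600 + 1028160 + 297024 + 31824 = 3070608.
Probability = 3070608/5379616 = 11289/19778.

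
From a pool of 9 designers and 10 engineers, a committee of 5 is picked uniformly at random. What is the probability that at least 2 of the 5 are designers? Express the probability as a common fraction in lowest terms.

31/38

There are C(19,5) = 11628 ways to choose the 5.
Count the complement (fewer than 2 designers): C(9,0)·C(10,5) + C(9,1)·C(10,4) = 252 + 1890 = 2142.
Probability = 1 − 2142/11628 = 9486/11628 = 31/38.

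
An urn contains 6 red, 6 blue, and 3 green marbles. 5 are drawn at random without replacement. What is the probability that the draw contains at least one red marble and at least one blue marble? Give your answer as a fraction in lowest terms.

131/143

There are C(15,5) = 3003 possible draws.
By inclusion-exclusion on the complements, draws missing all red or all blue: C(9,5) + C(9,5) − C(3,5) = 126 + 126 − 0 = 252.
So draws with at least one of each: 3003 − 252 = 2751, probability 2751/3003 = 131/143.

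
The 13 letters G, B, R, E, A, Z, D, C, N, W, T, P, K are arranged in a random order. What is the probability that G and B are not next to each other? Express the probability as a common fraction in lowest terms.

There are 13! = 6227020800 arrangements.
Arrangements with G and B adjacent: 2·12! = 958003200.
So not adjacent: 6227020800 − 958003200 = 5269017600, probability 5269017600/6227020800 = 11/13.

11/13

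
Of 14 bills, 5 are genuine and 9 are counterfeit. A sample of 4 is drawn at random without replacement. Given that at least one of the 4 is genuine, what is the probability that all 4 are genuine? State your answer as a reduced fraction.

Work in counts. Selections with at least one genuine: C(14,4) − C(9,4) = 1001 − 126 = 875.
Of those, selections where all 4 are genuine: C(5,4) = 5.
Conditional probability = 5/875 = 1/175.

1/175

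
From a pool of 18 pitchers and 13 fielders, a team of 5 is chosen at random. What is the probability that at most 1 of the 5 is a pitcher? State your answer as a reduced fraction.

1573/18879

Total selections: C(31,5) = 169911.
Favorable selections (at most 1 pitcher): C(18,0)·C(13,5) + C(18,1)·C(13,4) = 1287 + 12870 = 14157.
Probability = 14157/169911 = 1573/18879.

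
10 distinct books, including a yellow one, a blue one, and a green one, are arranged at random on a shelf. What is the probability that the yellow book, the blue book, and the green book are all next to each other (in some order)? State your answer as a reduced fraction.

1/15

There are 10! = 3628800 arrangements.
Treat the three as one block: 8! placements × 3! orders within the block = 40320·6 = 241920.
Probability = 241920/3628800 = 1/15.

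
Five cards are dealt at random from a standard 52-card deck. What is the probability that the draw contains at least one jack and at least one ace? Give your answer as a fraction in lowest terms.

6509/64974

There are C(52,5) = 2598960 possible draws.
By inclusion-exclusion on the complements, draws missing all jacks or all aces: C(48,5) + C(48,5) − C(44,5) = 1712304 + 1712304 − 1086008 = 2338600.
So draws with at least one of each: 2598960 − 2338600 = 260360, probability 260360/2598960 = 6509/64974.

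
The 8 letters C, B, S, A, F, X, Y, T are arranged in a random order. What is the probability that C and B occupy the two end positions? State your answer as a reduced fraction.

1/28

There are 8! = 40320 arrangements.
Place C and B at the ends in 2 ways, arrange the remaining 6 in 6! = 720 ways: 2·720 = 1440.
Probability = 1440/40320 = 1/28.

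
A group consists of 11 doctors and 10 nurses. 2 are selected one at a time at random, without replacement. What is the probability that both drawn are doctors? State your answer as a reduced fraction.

11/42

Multiply the conditional probabilities at each draw: 11/21 · 10/20 = 110/420 = 11/42.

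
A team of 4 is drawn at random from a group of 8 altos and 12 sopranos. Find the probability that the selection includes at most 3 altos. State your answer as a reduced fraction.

955/969

There are C(20,4) = 4845 ways to choose the 4.
The complement is exactly 4 altos: C(8,4)·C(12,0) = 70.
Probability = 1 − 70/4845 = 4775/4845 = 955/969.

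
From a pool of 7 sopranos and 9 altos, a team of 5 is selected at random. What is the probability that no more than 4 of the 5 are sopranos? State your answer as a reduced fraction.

Total selections: C(16,5) = 4368.
The complement is exactly 5 sopranos: C(7,5)·C(9,0) = 21.
Probability = 1 − 21/4368 = 4347/4368 = 207/208.

207/208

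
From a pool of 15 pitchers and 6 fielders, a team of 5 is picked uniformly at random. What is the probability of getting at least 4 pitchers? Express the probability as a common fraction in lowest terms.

Total selections: C(21,5) = 20349.
Favorable selections (at least 4 pitchers): C(15,4)·C(6,1) + C(15,5)·C(6,0) = 8190 + 3003 = 11193.
Probability = 11193/20349 = 533/969.

533/969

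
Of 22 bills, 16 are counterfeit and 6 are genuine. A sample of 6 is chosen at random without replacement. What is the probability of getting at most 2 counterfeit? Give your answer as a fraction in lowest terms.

271/10659

Total selections: C(22,6) = 74613.
Favorable selections (at most 2 counterfeit): C(16,0)·C(6,6) + C(16,1)·C(6,5) + C(16,2)·C(6,4) = 1 + 96 + 1800 = 1897.
Probability = 1897/74613 = 271/10659.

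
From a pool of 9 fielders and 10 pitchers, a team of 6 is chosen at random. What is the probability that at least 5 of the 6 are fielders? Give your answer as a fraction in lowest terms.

Total selections: C(19,6) = 27132.
Favorable selections (at least 5 fielders): C(9,5)·C(10,1) + C(9,6)·C(10,0) = 1260 + 84 = 1344.
Probability = 1344/27132 = 16/323.

16/323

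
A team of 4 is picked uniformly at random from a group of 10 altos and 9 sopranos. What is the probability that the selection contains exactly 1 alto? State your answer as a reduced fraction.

70/323

There are C(19,4) = 3876 ways to choose 4 from 19.
Selections with exactly 1 alto: choose 1 of the 10 altos and 3 of the 9 sopranos, C(10,1)·C(9,3) = 10·84 = 840.
Probability = 840/3876 = 70/323.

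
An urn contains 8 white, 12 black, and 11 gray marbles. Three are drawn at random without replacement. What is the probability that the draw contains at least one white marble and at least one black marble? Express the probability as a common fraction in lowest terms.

384/899

There are C(31,3) = 4495 possible draws.
By inclusion-exclusion on the complements, draws missing all white or all black: C(23,3) + C(19,3) − C(11,3) = 1771 + 969 − 165 = 2575.
So draws with at least one of each: 4495 − 2575 = 1920, probability 1920/4495 = 384/899.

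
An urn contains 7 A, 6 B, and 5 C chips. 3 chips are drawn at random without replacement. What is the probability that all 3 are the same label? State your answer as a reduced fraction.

There are C(18,3) = 816 ways to draw 3 chips.
All same label: C(7,3) + C(6,3) + C(5,3) = 35 + 20 + 10 = 65.
Probability = 65/816.

65/816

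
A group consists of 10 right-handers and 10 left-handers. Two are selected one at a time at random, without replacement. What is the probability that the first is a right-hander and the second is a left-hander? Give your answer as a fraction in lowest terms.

Multiply the conditional probabilities at each draw: 10/20 · 10/19 = 100/380 = 5/19.

5/19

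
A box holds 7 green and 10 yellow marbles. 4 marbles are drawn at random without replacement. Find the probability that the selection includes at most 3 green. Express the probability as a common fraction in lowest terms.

Total selections: C(17,4) = 2380.
Favorable selections (at most 3 green): C(7,0)·C(10,4) + C(7,1)·C(10,3) + C(7,2)·C(10,2) + C(7,3)·C(10,1) = 210 + 840 + 945 + 350 = 2345.
Probability = 2345/2380 = 67/68.

67/68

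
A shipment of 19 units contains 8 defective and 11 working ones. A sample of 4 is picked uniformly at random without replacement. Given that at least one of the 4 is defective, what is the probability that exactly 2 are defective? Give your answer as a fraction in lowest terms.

770/1773

Work in counts. Selections with at least one defective: C(19,4) − C(11,4) = 3876 − 330 = 3546.
Of those, selections where exactly 2 are defective: C(8,2)·C(11,2) = 28·55 = 1540.
Conditional probability = 1540/3546 = 770/1773.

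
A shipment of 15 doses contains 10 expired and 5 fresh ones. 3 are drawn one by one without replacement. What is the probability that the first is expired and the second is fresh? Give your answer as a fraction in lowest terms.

Multiply the conditional probabilities at each draw: 10/15 · 5/14 = 50/210 = 5/21.

5/21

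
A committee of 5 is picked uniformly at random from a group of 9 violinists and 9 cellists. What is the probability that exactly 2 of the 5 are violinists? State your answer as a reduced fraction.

6/17

Total number of selections: C(18,5) = 8568.
Selections with exactly 2 violinists: choose 2 of the 9 violinists and 3 of the 9 cellists, C(9,2)·C(9,3) = 36·84 = 3024.
Probability = 3024/8568 = 6/17.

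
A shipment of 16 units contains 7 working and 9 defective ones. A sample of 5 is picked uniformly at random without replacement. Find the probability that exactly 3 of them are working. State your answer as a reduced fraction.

15/52

The sample space is all 5-subsets of the 16: C(16,5) = 4368.
Selections with exactly 3 working: choose 3 of the 7 working and 2 of the 9 defective, C(7,3)·C(9,2) = 35·36 = 1260.
Probability = 1260/4368 = 15/52.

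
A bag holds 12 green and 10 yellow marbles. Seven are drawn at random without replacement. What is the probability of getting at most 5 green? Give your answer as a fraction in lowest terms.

Total selections: C(22,7) = 170544.
Favorable selections (at most 5 green): C(12,0)·C(10,7) + C(12,1)·C(10,6) + C(12,2)·C(10,5) + C(12,3)·C(10,4) + C(12,4)·C(10,3) + C(12,5)·C(10,2) = 120 + 2520 + 16632 + 46200 + 59400 + 35640 = 160512.
Probability = 160512/170544 = 16/17.

16/17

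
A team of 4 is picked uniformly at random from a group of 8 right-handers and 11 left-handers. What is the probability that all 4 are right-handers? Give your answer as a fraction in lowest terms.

35/1938

There are C(19,4) = 3876 possible selections.
Selections with all right-handers: C(8,4) = 70.
Probability = 70/3876 = 35/1938.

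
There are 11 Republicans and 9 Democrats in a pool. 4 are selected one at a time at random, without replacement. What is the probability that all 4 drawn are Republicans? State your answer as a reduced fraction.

Multiply the conditional probabilities at each draw: 11/20 · 10/19 · 9/18 · 8/17 = 7920/116280 = 22/323.

22/323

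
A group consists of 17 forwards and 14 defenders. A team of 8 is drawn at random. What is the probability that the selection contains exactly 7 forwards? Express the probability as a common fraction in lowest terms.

Total number of selections: C(31,8) = 7888725.
Selections with exactly 7 forwards: choose 7 of the 17 forwards and 1 of the 14 defenders, C(17,7)·C(14,1) = 19448·14 = 272272.
Probability = 272272/7888725 = 20944/606825.

20944/606825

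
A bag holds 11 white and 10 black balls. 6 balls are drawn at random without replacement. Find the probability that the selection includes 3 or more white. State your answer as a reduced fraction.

Total selections: C(21,6) = 54264.
Count the complement (fewer than 3 white): C(11,0)·C(10,6) + C(11,1)·C(10,5) + C(11,2)·C(10,4) = 210 + 2772 + 11550 = 14532.
Probability = 1 − 14532/54264 = 39732/54264 = 473/646.

473/646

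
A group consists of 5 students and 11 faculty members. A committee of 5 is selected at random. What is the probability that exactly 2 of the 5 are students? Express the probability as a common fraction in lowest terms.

275/728

Total number of selections: C(16,5) = 4368.
Selections with exactly 2 students: choose 2 of the 5 students and 3 of the 11 faculty members, C(5,2)·C(11,3) = 10·165 = 1650.
Probability = 1650/4368 = 275/728.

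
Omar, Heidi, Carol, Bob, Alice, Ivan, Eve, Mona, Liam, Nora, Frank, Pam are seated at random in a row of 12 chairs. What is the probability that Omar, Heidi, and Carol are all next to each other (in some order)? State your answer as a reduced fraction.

There are 12! = 479001600 arrangements.
Treat the three as one block: 10! placements × 3! orders within the block = 3628800·6 = 21772800.
Probability = 21772800/479001600 = 1/22.

1/22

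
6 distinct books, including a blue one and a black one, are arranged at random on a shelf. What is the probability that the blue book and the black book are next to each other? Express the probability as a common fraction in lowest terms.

There are 6! = 720 arrangements.
Treat the blue book and the black book as a block: 5! arrangements of the blocks × 2 orders within the block = 2·120 = 240.
Probability = 240/720 = 1/3.

1/3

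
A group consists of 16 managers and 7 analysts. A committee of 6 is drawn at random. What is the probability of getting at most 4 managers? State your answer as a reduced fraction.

There are C(23,6) = 100947 ways to choose the 6.
Count the complement (more than 4 managers): C(16,5)·C(7,1) + C(16,6)·C(7,0) = 30576 + 8008 = 38584.
Probability = 1 − 38584/100947 = 62363/100947 = 8909/14421.

8909/14421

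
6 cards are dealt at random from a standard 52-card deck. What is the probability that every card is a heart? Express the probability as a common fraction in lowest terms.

33/391510

There are C(52,6) = 20358520 possible 6-card hands.
Hands that are all hearts: C(13,6) = 1716.
Probability = 1716/20358520 = 33/391510.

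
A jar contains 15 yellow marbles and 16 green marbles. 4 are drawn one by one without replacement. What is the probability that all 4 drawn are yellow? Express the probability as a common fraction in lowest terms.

39/899

Multiply the conditional probabilities at each draw: 15/31 · 14/30 · 13/29 · 12/28 = 32760/755160 = 39/899.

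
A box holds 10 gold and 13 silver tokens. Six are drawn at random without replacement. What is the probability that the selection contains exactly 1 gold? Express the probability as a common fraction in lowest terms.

Total number of selections: C(23,6) = 100947.
Selections with exactly 1 gold: choose 1 of the 10 gold and 5 of the 13 silver, C(10,1)·C(13,5) = 10·1287 = 12870.
Probability = 12870/100947 = 390/3059.

390/3059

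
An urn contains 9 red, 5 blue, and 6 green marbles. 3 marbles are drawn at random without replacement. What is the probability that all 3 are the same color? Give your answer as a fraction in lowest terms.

There are C(20,3) = 1140 ways to draw 3 marbles.
All same color: C(9,3) + C(5,3) + C(6,3) = 84 + 10 + 20 = 114.
Probability = 114/1140 = 1/10.

1/10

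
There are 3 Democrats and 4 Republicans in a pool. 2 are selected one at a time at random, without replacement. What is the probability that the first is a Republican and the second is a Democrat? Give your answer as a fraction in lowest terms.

2/7

Multiply the conditional probabilities at each draw: 4/7 · 3/6 = 12/42 = 2/7.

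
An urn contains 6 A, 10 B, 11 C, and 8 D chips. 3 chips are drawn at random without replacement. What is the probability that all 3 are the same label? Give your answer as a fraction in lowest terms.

There are C(35,3) = 6545 ways to draw 3 chips.
All same label: C(6,3) + C(10,3) + C(11,3) + C(8,3) = 20 + 120 + 165 + 56 = 361.
Probability = 361/6545.

361/6545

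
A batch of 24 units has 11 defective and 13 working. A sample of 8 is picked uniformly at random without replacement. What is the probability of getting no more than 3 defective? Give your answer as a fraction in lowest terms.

3302/7429

Total selections: C(24,8) = 735471.
Favorable selections (no more than 3 defective): C(11,0)·C(13,8) + C(11,1)·C(13,7) + C(11,2)·C(13,6) + C(11,3)·C(13,5) = 1287 + 18876 + 94380 + 212355 = 326898.
Probability = 326898/735471 = 3302/7429.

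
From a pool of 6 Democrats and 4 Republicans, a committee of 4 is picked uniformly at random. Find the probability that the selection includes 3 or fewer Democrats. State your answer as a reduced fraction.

13/14

There are C(10,4) = 210 ways to choose the 4.
Favorable selections (3 or fewer Democrats): C(6,0)·C(4,4) + C(6,1)·C(4,3) + C(6,2)·C(4,2) + C(6,3)·C(4,1) = 1 + 24 + 90 + 80 = 195.
Probability = 195/210 = 13/14.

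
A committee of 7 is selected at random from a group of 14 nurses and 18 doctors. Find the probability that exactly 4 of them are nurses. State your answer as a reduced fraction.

The sample space is all 7-subsets of the 32: C(32,7) = 3365856.
Selections with exactly 4 nurses: choose 4 of the 14 nurses and 3 of the 18 doctors, C(14,4)·C(18,3) = 1001·816 = 816816.
Probability = 816816/3365856 = 1309/5394.

1309/5394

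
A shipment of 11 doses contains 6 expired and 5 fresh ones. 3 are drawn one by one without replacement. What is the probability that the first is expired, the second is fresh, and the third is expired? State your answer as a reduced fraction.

Multiply the conditional probabilities at each draw: 6/11 · 5/10 · 5/9 = 150/990 = 5/33.

5/33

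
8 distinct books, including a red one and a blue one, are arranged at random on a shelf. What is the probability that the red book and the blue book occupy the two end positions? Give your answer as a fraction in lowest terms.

There are 8! = 40320 arrangements.
Place the red book and the blue book at the ends in 2 ways, arrange the remaining 6 in 6! = 720 ways: 2·720 = 1440.
Probability = 1440/40320 = 1/28.

1/28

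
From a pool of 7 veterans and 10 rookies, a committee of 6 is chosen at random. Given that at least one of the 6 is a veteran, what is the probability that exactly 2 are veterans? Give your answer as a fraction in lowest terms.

315/869

Work in counts. Selections with at least one veteran: C(17,6) − C(10,6) = 12376 − 210 = 12166.
Of those, selections where exactly 2 are veterans: C(7,2)·C(10,4) = 21·210 = 4410.
Conditional probability = 4410/12166 = 315/869.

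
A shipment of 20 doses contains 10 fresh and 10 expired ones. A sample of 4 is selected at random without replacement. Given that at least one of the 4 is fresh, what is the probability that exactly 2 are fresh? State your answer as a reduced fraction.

Work in counts. Selections with at least one fresh: C(20,4) − C(10,4) = 4845 − 210 = 4635.
Of those, selections where exactly 2 are fresh: C(10,2)·C(10,2) = 45·45 = 2025.
Conditional probability = 2025/4635 = 45/103.

45/103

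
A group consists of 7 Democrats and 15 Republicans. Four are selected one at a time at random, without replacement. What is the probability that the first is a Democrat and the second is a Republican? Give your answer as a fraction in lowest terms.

Multiply the conditional probabilities at each draw: 7/22 · 15/21 = 105/462 = 5/22.

5/22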